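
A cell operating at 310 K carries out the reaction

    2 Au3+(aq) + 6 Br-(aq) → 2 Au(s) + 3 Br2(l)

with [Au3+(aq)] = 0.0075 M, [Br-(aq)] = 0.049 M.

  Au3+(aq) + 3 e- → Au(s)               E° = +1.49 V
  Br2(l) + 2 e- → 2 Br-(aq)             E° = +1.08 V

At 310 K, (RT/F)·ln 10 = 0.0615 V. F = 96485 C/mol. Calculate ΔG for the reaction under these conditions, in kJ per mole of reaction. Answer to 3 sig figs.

The standard cell potential is +1.49 − (+1.08) = +0.41 V, with n = 6 electrons in the balanced equation.
Here Q = 1 / ([Au3+(aq)]^2·[Br-(aq)]^6) = 1.28×10^12 (log Q = 12.109), giving E = +0.41 − (0.0615/6)·(12.109) = +0.2859 V.
ΔG = −nFE = −(6)(96485)(+0.2859) J/mol = −166 kJ/mol.

−166 kJ/mol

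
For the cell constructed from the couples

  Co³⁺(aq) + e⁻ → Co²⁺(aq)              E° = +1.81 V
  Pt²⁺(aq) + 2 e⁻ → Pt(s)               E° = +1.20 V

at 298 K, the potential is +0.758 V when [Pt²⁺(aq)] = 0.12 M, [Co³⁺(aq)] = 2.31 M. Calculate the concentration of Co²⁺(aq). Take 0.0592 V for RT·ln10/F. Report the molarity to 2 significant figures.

Co³⁺/Co²⁺ is the cathode (higher E°); E°cell = +1.81 − (+1.20) = +0.61 V with n = 2.
Rearranging E = E° − (0.0592/n)·log Q gives log Q = 2(+0.61 − (+0.758))/0.0592 = −5.000.
The balanced reaction is 2 Co³⁺(aq) + Pt(s) → 2 Co²⁺(aq) + Pt²⁺(aq), so Q = ([Co²⁺(aq)]^2·[Pt²⁺(aq)]) / [Co³⁺(aq)]^2.
Isolating [Co²⁺(aq)] in Q = 10^{−5.000} yields log [Co²⁺(aq)] = −1.676, i.e. 0.021 M.

0.021 M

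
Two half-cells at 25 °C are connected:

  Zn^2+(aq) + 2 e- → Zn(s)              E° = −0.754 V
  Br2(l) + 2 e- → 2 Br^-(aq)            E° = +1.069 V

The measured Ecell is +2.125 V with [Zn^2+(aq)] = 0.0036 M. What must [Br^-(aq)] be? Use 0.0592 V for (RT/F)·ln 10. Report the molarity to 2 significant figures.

0.00013 M

With Br₂/Br⁻ at the cathode and Zn²⁺/Zn at the anode, E°cell = +1.069 − (−0.754) = +1.823 V (n = 2).
From the Nernst equation, log Q = n(E° − E)/0.0592 = 2·(+1.823 − (+2.125))/0.0592 = −10.203.
The balanced reaction is Br2(l) + Zn(s) → 2 Br^-(aq) + Zn^2+(aq), so Q = [Br^-(aq)]^2·[Zn^2+(aq)].
Substituting the known concentrations and solving, log [Br^-(aq)] = −3.880 and [Br^-(aq)] = 0.00013 M.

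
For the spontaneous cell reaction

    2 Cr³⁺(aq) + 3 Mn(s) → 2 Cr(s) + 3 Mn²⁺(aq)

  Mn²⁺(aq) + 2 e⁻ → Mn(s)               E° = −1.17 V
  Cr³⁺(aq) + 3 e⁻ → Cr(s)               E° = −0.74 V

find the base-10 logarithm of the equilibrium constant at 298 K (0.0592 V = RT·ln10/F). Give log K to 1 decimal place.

log K = 43.6

The Cr³⁺/Cr couple is reduced (cathode); E°cell = −0.74 − (−1.17) = +0.43 V with n = 6.
At equilibrium E = 0, so log K = nE°cell / 0.0592 = (6)(+0.43) / 0.0592 = 43.6.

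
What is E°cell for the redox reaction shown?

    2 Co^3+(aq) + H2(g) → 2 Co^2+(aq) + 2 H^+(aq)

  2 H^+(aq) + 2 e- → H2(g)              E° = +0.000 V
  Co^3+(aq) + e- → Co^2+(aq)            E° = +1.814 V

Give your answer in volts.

+1.814 V

Co^3+(aq) gains electrons, so the Co³⁺/Co²⁺ couple is the cathode; the 2H⁺/H₂ couple is the anode.
E°cell = E°(cathode) − E°(anode) = +1.814 − (+0.000) = +1.814 V.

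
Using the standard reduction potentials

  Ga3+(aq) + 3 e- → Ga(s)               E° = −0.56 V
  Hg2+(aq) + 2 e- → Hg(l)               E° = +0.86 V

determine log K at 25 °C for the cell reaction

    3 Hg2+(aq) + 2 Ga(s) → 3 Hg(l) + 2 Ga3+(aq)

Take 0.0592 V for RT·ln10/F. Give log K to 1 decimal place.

The Hg²⁺/Hg couple is reduced (cathode); E°cell = +0.86 − (−0.56) = +1.42 V with n = 6.
At equilibrium E = 0, so log K = nE°cell / 0.0592 = (6)(+1.42) / 0.0592 = 143.9.

log K = 143.9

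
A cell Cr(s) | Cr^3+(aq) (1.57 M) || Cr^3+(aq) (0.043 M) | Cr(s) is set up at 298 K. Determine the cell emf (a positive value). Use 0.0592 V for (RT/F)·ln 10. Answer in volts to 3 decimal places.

0.031 V

For a concentration cell E°cell = 0, since both electrodes use the same couple.
The compartment with the higher Cr^3+(aq) concentration (1.57 M) acts as the cathode; ions are reduced there and produced at the dilute (0.043 M) anode.
With n = 3, Ecell = −(0.0592/3)·log([dilute]/[conc]) = −(0.0592/3)·log(0.043/1.57) = +0.031 V.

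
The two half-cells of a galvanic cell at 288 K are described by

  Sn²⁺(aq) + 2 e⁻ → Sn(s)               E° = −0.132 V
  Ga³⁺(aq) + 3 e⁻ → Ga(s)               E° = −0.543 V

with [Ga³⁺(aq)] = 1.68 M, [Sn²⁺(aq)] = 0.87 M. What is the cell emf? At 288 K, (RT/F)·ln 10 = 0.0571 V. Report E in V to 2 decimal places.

Sn²⁺/Sn is reduced (cathode, E° = −0.132 V) and Ga³⁺/Ga is oxidized (anode).
E°cell = −0.132 − (−0.543) = +0.411 V, with n = 6 electrons transferred.
The balanced reaction is 3 Sn²⁺(aq) + 2 Ga(s) → 3 Sn(s) + 2 Ga³⁺(aq), so Q = [Ga³⁺(aq)]^2 / [Sn²⁺(aq)]^3 = 4.29 and log Q = 0.632.
E = E° − (0.0571/n)·log Q = +0.411 − (0.0571/6)(0.632) = +0.40 V.

+0.40 V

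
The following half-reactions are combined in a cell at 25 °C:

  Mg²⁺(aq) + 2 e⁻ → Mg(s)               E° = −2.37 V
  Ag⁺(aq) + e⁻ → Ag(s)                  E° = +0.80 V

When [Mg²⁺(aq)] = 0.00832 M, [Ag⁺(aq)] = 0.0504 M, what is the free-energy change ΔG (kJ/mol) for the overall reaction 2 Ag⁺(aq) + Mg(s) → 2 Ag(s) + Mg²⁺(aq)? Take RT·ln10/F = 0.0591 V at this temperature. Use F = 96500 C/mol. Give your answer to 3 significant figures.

−609 kJ/mol

The standard cell potential is +0.80 − (−2.37) = +3.17 V, with n = 2 electrons in the balanced equation.
The reaction quotient is [Mg²⁺(aq)] / [Ag⁺(aq)]^2 = 3.28; by Nernst, E = +3.17 − (0.0591/2)(0.515) = +3.1548 V.
ΔG = −nFE = −(2)(96500)(+3.1548) J/mol = −609 kJ/mol.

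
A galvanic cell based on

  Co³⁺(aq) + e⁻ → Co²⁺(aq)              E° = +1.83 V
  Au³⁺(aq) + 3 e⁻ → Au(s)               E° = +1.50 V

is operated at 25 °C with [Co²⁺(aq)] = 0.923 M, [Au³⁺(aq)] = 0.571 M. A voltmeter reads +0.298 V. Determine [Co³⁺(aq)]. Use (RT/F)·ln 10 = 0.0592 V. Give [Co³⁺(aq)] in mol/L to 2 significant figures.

0.22 M

The Co³⁺/Co²⁺ couple has the larger reduction potential, so it is the cathode: E°cell = +1.83 − (+1.50) = +0.33 V and n = 3.
From the Nernst equation, log Q = n(E° − E)/0.0592 = 3·(+0.33 − (+0.298))/0.0592 = 1.622.
For 3 Co³⁺(aq) + Au(s) → 3 Co²⁺(aq) + Au³⁺(aq), the reaction quotient is Q = ([Co²⁺(aq)]^3·[Au³⁺(aq)]) / [Co³⁺(aq)]^3.
Isolating [Co³⁺(aq)] in Q = 10^{1.622} yields log [Co³⁺(aq)] = −0.657, i.e. 0.22 M.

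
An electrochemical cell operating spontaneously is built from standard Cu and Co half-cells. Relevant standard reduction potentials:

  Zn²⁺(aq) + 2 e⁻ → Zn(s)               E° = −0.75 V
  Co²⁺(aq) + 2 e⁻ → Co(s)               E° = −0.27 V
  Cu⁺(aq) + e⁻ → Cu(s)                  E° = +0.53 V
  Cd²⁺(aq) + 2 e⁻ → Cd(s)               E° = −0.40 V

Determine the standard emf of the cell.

+0.80 V

The Cu⁺/Cu couple has the higher E°, so Cu ion is reduced (cathode) and Co is oxidized (anode).
E°cell = E°(cathode) − E°(anode) = +0.53 − (−0.27) = +0.80 V.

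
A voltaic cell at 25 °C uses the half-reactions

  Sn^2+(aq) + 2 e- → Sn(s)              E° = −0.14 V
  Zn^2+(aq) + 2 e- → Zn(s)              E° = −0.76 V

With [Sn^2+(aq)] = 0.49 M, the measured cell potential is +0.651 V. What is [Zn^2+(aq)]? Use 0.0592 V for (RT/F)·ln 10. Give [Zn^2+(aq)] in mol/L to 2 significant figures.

0.044 M

With Sn²⁺/Sn at the cathode and Zn²⁺/Zn at the anode, E°cell = −0.14 − (−0.76) = +0.62 V (n = 2).
Since E = E° − (0.0592/n)·log Q, log Q = n(E° − E)/0.0592 = −1.047.
The balanced reaction is Sn^2+(aq) + Zn(s) → Sn(s) + Zn^2+(aq), so Q = [Zn^2+(aq)] / [Sn^2+(aq)].
Solving for the unknown gives log [Zn^2+(aq)] = −1.357, so [Zn^2+(aq)] ≈ 0.044 M.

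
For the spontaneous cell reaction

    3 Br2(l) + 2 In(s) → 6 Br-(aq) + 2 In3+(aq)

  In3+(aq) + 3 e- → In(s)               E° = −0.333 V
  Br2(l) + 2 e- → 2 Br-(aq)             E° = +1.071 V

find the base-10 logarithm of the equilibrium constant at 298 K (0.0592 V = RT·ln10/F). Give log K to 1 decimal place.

log K = 142.3

The Br₂/Br⁻ couple is reduced (cathode); E°cell = +1.071 − (−0.333) = +1.404 V with n = 6.
At equilibrium E = 0, so log K = nE°cell / 0.0592 = (6)(+1.404) / 0.0592 = 142.3.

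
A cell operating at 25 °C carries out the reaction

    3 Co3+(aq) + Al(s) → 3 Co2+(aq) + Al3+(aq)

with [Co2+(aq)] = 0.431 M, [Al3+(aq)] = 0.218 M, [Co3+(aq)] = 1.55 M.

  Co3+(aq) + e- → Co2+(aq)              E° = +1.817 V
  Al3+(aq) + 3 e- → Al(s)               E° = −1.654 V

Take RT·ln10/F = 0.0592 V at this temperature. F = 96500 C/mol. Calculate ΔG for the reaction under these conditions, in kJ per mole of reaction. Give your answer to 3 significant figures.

E°cell = +1.817 − (−1.654) = +3.471 V; the balanced reaction transfers n = 3 electrons.
Q = ([Co2+(aq)]^3·[Al3+(aq)]) / [Co3+(aq)]^3 = 0.00469, so log Q = −2.329 and E = +3.471 − (0.0592/3)(−2.329) = +3.5170 V.
ΔG = −nFE = −(3)(96500)(+3.5170) J/mol = −1020 kJ/mol.

−1020 kJ/mol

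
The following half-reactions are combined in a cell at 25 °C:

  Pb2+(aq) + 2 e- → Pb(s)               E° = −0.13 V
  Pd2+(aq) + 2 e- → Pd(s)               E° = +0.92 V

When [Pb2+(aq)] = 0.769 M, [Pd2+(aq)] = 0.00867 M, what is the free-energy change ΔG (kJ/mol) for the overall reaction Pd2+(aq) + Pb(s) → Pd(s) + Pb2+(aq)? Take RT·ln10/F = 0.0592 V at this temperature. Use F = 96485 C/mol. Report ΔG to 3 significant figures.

E°cell = +0.92 − (−0.13) = +1.05 V; the balanced reaction transfers n = 2 electrons.
Q = [Pb2+(aq)] / [Pd2+(aq)] = 88.7, so log Q = 1.948 and E = +1.05 − (0.0592/2)(1.948) = +0.9923 V.
Then ΔG = −nFE = −2 × 96485 × +0.9923 J/mol = −191 kJ/mol.

−191 kJ/mol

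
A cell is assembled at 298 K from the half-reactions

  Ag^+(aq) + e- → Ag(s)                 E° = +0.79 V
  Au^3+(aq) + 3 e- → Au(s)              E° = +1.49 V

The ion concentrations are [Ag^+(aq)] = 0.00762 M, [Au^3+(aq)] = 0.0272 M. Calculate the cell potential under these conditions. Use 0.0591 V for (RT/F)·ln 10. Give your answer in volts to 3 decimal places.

Since E°(Au³⁺/Au) > E°(Ag⁺/Ag), Au³⁺/Au serves as the cathode.
The standard potential is +1.49 − (+0.79) = +0.70 V and the balanced reaction transfers n = 3 electrons.
The balanced reaction is Au^3+(aq) + 3 Ag(s) → Au(s) + 3 Ag^+(aq), so Q = [Ag^+(aq)]^3 / [Au^3+(aq)] = 1.63×10^−5 and log Q = −4.789.
By the Nernst equation, E = +0.70 − (0.0591/3)·(−4.789) = +0.794 V.

+0.794 V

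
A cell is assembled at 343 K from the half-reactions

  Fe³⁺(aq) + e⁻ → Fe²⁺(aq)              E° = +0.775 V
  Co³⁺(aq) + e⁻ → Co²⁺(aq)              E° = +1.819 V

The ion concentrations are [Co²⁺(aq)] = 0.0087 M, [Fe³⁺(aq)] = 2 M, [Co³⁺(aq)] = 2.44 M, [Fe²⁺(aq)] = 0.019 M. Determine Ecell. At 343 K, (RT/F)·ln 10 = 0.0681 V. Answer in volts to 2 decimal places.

+1.07 V

Since E°(Co³⁺/Co²⁺) > E°(Fe³⁺/Fe²⁺), Co³⁺/Co²⁺ serves as the cathode.
E°cell = E°cat − E°an = +1.819 − (+0.775) = +1.044 V; n = 1.
The balanced reaction is Co³⁺(aq) + Fe²⁺(aq) → Co²⁺(aq) + Fe³⁺(aq), so Q = ([Co²⁺(aq)]·[Fe³⁺(aq)]) / ([Co³⁺(aq)]·[Fe²⁺(aq)]) = 0.375 and log Q = −0.426.
E = E° − (0.0681/n)·log Q = +1.044 − (0.0681/1)(−0.426) = +1.07 V.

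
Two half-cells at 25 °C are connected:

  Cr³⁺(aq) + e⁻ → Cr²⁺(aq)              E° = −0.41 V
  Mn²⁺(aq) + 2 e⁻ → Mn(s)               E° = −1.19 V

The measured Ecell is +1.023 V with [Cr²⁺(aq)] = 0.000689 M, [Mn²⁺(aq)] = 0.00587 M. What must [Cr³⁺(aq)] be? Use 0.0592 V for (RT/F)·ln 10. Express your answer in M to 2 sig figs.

0.67 M

With Cr³⁺/Cr²⁺ at the cathode and Mn²⁺/Mn at the anode, E°cell = −0.41 − (−1.19) = +0.78 V (n = 2).
From the Nernst equation, log Q = n(E° − E)/0.0592 = 2·(+0.78 − (+1.023))/0.0592 = −8.209.
The balanced reaction is 2 Cr³⁺(aq) + Mn(s) → 2 Cr²⁺(aq) + Mn²⁺(aq), so Q = ([Cr²⁺(aq)]^2·[Mn²⁺(aq)]) / [Cr³⁺(aq)]^2.
Substituting the known concentrations and solving, log [Cr³⁺(aq)] = −0.173 and [Cr³⁺(aq)] = 0.67 M.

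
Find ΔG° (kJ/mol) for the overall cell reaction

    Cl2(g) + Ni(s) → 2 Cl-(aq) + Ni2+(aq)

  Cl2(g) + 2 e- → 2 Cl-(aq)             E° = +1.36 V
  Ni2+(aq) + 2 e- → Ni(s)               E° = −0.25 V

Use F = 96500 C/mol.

−311 kJ/mol

In the reaction as written Cl2(g) is reduced, so the Cl₂/Cl⁻ couple is the cathode and Ni²⁺/Ni is the anode.
E°cell = +1.36 − (−0.25) = +1.61 V; balancing electrons gives n = 2.
ΔG° = −nFE°cell = −(2)(96500)(+1.61) J/mol = −311 kJ/mol.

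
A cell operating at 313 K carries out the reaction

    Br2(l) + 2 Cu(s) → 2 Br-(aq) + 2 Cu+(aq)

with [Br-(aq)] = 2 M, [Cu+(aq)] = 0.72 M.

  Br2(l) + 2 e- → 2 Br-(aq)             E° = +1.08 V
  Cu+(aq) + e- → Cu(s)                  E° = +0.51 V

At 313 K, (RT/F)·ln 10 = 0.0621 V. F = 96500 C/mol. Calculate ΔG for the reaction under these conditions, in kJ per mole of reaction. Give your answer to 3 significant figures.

−108 kJ/mol

The standard cell potential is +1.08 − (+0.51) = +0.57 V, with n = 2 electrons in the balanced equation.
The reaction quotient is [Br-(aq)]^2·[Cu+(aq)]^2 = 2.07; by Nernst, E = +0.57 − (0.0621/2)(0.317) = +0.5602 V.
ΔG = −nFE = −(2)(96500)(+0.5602) J/mol = −108 kJ/mol.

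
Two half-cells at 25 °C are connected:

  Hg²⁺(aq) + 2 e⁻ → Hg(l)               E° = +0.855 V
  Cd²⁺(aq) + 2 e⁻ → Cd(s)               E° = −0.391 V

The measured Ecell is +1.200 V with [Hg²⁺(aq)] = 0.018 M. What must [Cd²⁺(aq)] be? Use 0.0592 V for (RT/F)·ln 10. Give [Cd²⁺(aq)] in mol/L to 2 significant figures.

0.64 M

With Hg²⁺/Hg at the cathode and Cd²⁺/Cd at the anode, E°cell = +0.855 − (−0.391) = +1.246 V (n = 2).
From the Nernst equation, log Q = n(E° − E)/0.0592 = 2·(+1.246 − (+1.200))/0.0592 = 1.554.
For Hg²⁺(aq) + Cd(s) → Hg(l) + Cd²⁺(aq), the reaction quotient is Q = [Cd²⁺(aq)] / [Hg²⁺(aq)].
Substituting the known concentrations and solving, log [Cd²⁺(aq)] = −0.191 and [Cd²⁺(aq)] = 0.64 M.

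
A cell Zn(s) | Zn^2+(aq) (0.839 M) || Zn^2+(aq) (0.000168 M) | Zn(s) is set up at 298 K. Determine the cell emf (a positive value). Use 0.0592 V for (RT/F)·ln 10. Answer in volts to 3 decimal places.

For a concentration cell E°cell = 0, since both electrodes use the same couple.
The compartment with the higher Zn^2+(aq) concentration (0.839 M) acts as the cathode; ions are reduced there and produced at the dilute (0.000168 M) anode.
With n = 2, Ecell = −(0.0592/2)·log([dilute]/[conc]) = −(0.0592/2)·log(0.000168/0.839) = +0.109 V.

0.109 V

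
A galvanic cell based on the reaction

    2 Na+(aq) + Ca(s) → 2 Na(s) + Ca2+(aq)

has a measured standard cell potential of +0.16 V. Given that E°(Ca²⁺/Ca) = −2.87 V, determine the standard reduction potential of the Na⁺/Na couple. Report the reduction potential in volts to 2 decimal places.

−2.71 V

In the reaction as written the Na⁺/Na couple is reduced (cathode) and Ca²⁺/Ca is oxidized (anode), so E°cell = E°(Na⁺/Na) − E°(Ca²⁺/Ca).
E°(Na⁺/Na) = E°cell + E°(anode) = +0.16 + (−2.87) = −2.71 V.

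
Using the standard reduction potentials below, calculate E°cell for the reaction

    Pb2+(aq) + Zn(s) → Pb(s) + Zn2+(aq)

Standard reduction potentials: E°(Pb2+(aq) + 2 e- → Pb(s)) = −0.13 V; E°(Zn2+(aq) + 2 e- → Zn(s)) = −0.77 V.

+0.64 V

In the reaction as written, Pb2+(aq) is reduced (cathode) and Zn2+(aq) is produced by oxidation at the anode.
E°cell = E°(cathode) − E°(anode) = −0.13 − (−0.77) = +0.64 V.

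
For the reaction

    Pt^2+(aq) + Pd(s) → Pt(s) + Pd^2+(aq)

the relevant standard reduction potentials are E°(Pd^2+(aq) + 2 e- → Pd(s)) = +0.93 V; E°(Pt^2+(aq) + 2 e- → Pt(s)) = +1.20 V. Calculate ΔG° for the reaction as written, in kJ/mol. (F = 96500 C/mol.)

−52.1 kJ/mol

In the reaction as written Pt^2+(aq) is reduced, so the Pt²⁺/Pt couple is the cathode and Pd²⁺/Pd is the anode.
E°cell = +1.20 − (+0.93) = +0.27 V; balancing electrons gives n = 2.
ΔG° = −nFE°cell = −(2)(96500)(+0.27) J/mol = −52.1 kJ/mol.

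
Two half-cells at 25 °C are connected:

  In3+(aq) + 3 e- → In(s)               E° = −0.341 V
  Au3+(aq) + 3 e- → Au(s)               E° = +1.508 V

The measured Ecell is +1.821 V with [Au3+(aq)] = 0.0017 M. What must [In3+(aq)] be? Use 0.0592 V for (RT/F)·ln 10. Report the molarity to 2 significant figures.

0.045 M

The Au³⁺/Au couple has the larger reduction potential, so it is the cathode: E°cell = +1.508 − (−0.341) = +1.849 V and n = 3.
Rearranging E = E° − (0.0592/n)·log Q gives log Q = 3(+1.849 − (+1.821))/0.0592 = 1.419.
Balancing electrons gives Au3+(aq) + In(s) → Au(s) + In3+(aq); thus Q = [In3+(aq)] / [Au3+(aq)].
Solving for the unknown gives log [In3+(aq)] = −1.351, so [In3+(aq)] ≈ 0.045 M.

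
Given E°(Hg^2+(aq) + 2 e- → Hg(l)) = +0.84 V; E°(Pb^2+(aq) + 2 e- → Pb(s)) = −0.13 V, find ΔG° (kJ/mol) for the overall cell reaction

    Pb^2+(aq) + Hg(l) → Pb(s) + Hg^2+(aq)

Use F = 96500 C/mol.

+187 kJ/mol

In the reaction as written Pb^2+(aq) is reduced, so the Pb²⁺/Pb couple is the cathode and Hg²⁺/Hg is the anode.
E°cell = −0.13 − (+0.84) = −0.97 V; balancing electrons gives n = 2.
ΔG° = −nFE°cell = −(2)(96500)(−0.97) J/mol = +187 kJ/mol.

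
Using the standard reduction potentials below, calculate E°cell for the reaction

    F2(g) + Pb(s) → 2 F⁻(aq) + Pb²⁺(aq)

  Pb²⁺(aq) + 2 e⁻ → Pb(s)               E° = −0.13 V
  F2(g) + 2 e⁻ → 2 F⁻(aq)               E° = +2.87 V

+3.00 V

F2(g) gains electrons, so the F₂/F⁻ couple is the cathode; the Pb²⁺/Pb couple is the anode.
E°cell = E°(cathode) − E°(anode) = +2.87 − (−0.13) = +3.00 V.
The positive value indicates the reaction is spontaneous as written.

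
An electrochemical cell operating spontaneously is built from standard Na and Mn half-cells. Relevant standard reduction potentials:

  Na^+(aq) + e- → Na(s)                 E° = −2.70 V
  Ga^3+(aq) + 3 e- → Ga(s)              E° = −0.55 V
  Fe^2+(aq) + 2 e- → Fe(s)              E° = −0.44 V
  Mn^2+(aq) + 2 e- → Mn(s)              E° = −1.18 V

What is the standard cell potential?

+1.52 V

Of the two couples in this cell, the one with the more positive reduction potential is reduced at the cathode: here that is Mn²⁺/Mn (−1.18 V); Na⁺/Na (−2.70 V) is the anode.
E°cell = E°(cathode) − E°(anode) = −1.18 − (−2.70) = +1.52 V.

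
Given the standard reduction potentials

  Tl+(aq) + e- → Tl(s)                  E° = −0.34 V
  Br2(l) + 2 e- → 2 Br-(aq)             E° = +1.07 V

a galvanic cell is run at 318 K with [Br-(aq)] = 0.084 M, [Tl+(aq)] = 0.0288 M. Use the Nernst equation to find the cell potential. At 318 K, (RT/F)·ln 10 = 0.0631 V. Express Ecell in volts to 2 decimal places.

+1.58 V

Since E°(Br₂/Br⁻) > E°(Tl⁺/Tl), Br₂/Br⁻ serves as the cathode.
The standard potential is +1.07 − (−0.34) = +1.41 V and the balanced reaction transfers n = 2 electrons.
Balancing gives Br2(l) + 2 Tl(s) → 2 Br-(aq) + 2 Tl+(aq); hence Q = [Br-(aq)]^2·[Tl+(aq)]^2 = 5.85×10^−6 (log Q = −5.233).
Applying E = E° − (RT ln10/nF)·log Q gives +1.41 − (0.0631/2)(−5.233) = +1.58 V.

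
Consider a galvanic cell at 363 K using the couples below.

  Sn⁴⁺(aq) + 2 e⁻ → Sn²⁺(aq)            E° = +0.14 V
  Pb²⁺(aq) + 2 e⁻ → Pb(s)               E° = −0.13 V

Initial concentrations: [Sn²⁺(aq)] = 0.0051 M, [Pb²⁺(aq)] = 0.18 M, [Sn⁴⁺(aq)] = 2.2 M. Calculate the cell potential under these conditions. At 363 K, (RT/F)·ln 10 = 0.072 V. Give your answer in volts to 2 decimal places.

+0.39 V

Sn⁴⁺/Sn²⁺ is reduced (cathode, E° = +0.14 V) and Pb²⁺/Pb is oxidized (anode).
E°cell = +0.14 − (−0.13) = +0.27 V, with n = 2 electrons transferred.
The balanced reaction is Sn⁴⁺(aq) + Pb(s) → Sn²⁺(aq) + Pb²⁺(aq), so Q = ([Sn²⁺(aq)]·[Pb²⁺(aq)]) / [Sn⁴⁺(aq)] = 0.000417 and log Q = −3.380.
Applying E = E° − (RT ln10/nF)·log Q gives +0.27 − (0.072/2)(−3.380) = +0.39 V.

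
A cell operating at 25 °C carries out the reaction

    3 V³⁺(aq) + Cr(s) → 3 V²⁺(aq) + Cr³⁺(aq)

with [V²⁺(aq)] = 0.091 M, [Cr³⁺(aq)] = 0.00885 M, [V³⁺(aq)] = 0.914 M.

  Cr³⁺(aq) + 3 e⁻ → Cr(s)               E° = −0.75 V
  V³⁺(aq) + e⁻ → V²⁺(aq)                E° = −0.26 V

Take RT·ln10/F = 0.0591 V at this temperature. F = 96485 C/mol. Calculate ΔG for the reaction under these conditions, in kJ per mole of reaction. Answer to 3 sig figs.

−171 kJ/mol

E°cell = −0.26 − (−0.75) = +0.49 V; the balanced reaction transfers n = 3 electrons.
The reaction quotient is ([V²⁺(aq)]^3·[Cr³⁺(aq)]) / [V³⁺(aq)]^3 = 8.73×10^−6; by Nernst, E = +0.49 − (0.0591/3)(−5.059) = +0.5897 V.
Then ΔG = −nFE = −3 × 96485 × +0.5897 J/mol = −171 kJ/mol.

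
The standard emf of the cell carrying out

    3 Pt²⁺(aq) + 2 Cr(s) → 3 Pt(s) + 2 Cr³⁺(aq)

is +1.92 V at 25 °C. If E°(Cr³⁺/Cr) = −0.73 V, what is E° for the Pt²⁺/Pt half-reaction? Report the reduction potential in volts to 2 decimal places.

+1.19 V

In the reaction as written the Pt²⁺/Pt couple is reduced (cathode) and Cr³⁺/Cr is oxidized (anode), so E°cell = E°(Pt²⁺/Pt) − E°(Cr³⁺/Cr).
E°(Pt²⁺/Pt) = E°cell + E°(anode) = +1.92 + (−0.73) = +1.19 V.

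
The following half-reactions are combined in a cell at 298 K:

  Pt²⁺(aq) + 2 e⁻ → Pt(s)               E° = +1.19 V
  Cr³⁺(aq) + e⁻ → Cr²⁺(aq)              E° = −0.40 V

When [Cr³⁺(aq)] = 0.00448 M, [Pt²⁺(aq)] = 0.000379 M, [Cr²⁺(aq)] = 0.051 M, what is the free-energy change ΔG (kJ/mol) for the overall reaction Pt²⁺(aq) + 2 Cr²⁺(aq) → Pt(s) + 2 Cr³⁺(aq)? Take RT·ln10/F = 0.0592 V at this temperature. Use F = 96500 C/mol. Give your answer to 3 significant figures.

−299 kJ/mol

With Pt²⁺/Pt reduced at the cathode, E°cell = +1.19 − (−0.40) = +1.59 V and n = 2.
Q = [Cr³⁺(aq)]^2 / ([Pt²⁺(aq)]·[Cr²⁺(aq)]^2) = 20.4, so log Q = 1.309 and E = +1.59 − (0.0592/2)(1.309) = +1.5513 V.
Finally ΔG = −nFE = −(2)(96500 C/mol)(+1.5513 V) = −299 kJ/mol.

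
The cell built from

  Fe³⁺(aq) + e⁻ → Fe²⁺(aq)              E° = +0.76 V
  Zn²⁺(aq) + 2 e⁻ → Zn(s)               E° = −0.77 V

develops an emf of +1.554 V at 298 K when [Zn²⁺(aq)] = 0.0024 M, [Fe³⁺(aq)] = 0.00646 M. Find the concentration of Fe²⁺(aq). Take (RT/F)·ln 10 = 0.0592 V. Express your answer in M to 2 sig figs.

0.052 M

Fe³⁺/Fe²⁺ is the cathode (higher E°); E°cell = +0.76 − (−0.77) = +1.53 V with n = 2.
From the Nernst equation, log Q = n(E° − E)/0.0592 = 2·(+1.53 − (+1.554))/0.0592 = −0.811.
The balanced reaction is 2 Fe³⁺(aq) + Zn(s) → 2 Fe²⁺(aq) + Zn²⁺(aq), so Q = ([Fe²⁺(aq)]^2·[Zn²⁺(aq)]) / [Fe³⁺(aq)]^2.
Solving for the unknown gives log [Fe²⁺(aq)] = −1.285, so [Fe²⁺(aq)] ≈ 0.052 M.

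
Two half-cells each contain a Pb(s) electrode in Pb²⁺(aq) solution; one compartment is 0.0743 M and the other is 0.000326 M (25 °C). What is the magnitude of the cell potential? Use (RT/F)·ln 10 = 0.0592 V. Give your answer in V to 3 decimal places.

0.070 V

For a concentration cell E°cell = 0, since both electrodes use the same couple.
The compartment with the higher Pb²⁺(aq) concentration (0.0743 M) acts as the cathode; ions are reduced there and produced at the dilute (0.000326 M) anode.
With n = 2, Ecell = −(0.0592/2)·log([dilute]/[conc]) = −(0.0592/2)·log(0.000326/0.0743) = +0.070 V.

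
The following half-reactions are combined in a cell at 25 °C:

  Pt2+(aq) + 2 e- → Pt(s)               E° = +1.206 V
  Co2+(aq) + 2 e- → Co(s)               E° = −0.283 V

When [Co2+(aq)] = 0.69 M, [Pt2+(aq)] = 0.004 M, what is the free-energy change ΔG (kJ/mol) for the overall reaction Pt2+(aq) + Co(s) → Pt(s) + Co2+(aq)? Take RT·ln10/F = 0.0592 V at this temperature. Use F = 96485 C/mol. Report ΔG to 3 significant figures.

−275 kJ/mol

With Pt²⁺/Pt reduced at the cathode, E°cell = +1.206 − (−0.283) = +1.489 V and n = 2.
Q = [Co2+(aq)] / [Pt2+(aq)] = 172, so log Q = 2.237 and E = +1.489 − (0.0592/2)(2.237) = +1.4228 V.
Then ΔG = −nFE = −2 × 96485 × +1.4228 J/mol = −275 kJ/mol.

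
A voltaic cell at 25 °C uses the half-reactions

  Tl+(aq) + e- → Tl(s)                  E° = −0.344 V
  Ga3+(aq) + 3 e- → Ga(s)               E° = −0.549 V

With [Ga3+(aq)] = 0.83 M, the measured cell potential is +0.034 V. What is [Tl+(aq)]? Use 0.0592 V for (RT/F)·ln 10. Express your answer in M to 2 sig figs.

0.0012 M

The Tl⁺/Tl couple has the larger reduction potential, so it is the cathode: E°cell = −0.344 − (−0.549) = +0.205 V and n = 3.
Since E = E° − (0.0592/n)·log Q, log Q = n(E° − E)/0.0592 = 8.666.
For 3 Tl+(aq) + Ga(s) → 3 Tl(s) + Ga3+(aq), the reaction quotient is Q = [Ga3+(aq)] / [Tl+(aq)]^3.
Solving for the unknown gives log [Tl+(aq)] = −2.916, so [Tl+(aq)] ≈ 0.0012 M.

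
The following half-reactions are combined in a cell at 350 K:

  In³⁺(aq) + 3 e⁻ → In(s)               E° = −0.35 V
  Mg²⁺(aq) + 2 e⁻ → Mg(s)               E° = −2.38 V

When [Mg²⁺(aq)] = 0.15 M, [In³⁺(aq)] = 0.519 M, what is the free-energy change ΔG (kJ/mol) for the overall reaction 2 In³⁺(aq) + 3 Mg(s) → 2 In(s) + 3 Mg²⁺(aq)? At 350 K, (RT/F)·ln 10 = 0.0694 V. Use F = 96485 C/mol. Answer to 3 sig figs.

−1190 kJ/mol

The standard cell potential is −0.35 − (−2.38) = +2.03 V, with n = 6 electrons in the balanced equation.
Here Q = [Mg²⁺(aq)]^3 / [In³⁺(aq)]^2 = 0.0125 (log Q = −1.902), giving E = +2.03 − (0.0694/6)·(−1.902) = +2.0520 V.
Finally ΔG = −nFE = −(6)(96485 C/mol)(+2.0520 V) = −1190 kJ/mol.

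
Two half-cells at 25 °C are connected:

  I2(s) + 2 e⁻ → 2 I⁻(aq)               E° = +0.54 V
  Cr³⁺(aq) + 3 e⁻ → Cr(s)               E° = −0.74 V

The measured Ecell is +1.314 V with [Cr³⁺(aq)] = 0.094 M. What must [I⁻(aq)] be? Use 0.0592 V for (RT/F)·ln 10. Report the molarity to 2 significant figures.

The I₂/I⁻ couple has the larger reduction potential, so it is the cathode: E°cell = +0.54 − (−0.74) = +1.28 V and n = 6.
Since E = E° − (0.0592/n)·log Q, log Q = n(E° − E)/0.0592 = −3.446.
The balanced reaction is 3 I2(s) + 2 Cr(s) → 6 I⁻(aq) + 2 Cr³⁺(aq), so Q = [I⁻(aq)]^6·[Cr³⁺(aq)]^2.
Isolating [I⁻(aq)] in Q = 10^{−3.446} yields log [I⁻(aq)] = −0.232, i.e. 0.59 M.

0.59 M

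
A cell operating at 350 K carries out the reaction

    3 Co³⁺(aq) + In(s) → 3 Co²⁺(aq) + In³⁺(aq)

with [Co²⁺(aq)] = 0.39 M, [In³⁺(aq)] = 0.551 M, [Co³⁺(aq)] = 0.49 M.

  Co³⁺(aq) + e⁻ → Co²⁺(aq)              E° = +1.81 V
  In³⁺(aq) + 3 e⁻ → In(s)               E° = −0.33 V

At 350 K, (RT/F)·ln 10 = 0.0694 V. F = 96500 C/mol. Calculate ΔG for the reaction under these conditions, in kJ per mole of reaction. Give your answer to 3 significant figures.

−623 kJ/mol

With Co³⁺/Co²⁺ reduced at the cathode, E°cell = +1.81 − (−0.33) = +2.14 V and n = 3.
Here Q = ([Co²⁺(aq)]^3·[In³⁺(aq)]) / [Co³⁺(aq)]^3 = 0.278 (log Q = −0.556), giving E = +2.14 − (0.0694/3)·(−0.556) = +2.1529 V.
Finally ΔG = −nFE = −(3)(96500 C/mol)(+2.1529 V) = −623 kJ/mol.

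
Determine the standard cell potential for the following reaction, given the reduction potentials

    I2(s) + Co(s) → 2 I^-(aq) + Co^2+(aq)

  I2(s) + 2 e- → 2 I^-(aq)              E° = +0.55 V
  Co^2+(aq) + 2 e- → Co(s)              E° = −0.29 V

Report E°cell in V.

In the reaction as written, I2(s) is reduced (cathode) and Co^2+(aq) is produced by oxidation at the anode.
E°cell = E°(cathode) − E°(anode) = +0.55 − (−0.29) = +0.84 V.
The positive value indicates the reaction is spontaneous as written.

+0.84 V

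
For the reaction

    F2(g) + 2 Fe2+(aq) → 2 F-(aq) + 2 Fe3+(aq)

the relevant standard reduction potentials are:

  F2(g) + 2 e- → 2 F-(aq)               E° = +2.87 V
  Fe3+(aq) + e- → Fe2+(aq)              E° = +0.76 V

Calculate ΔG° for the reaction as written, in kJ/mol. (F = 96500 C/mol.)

In the reaction as written F2(g) is reduced, so the F₂/F⁻ couple is the cathode and Fe³⁺/Fe²⁺ is the anode.
E°cell = +2.87 − (+0.76) = +2.11 V; balancing electrons gives n = 2.
ΔG° = −nFE°cell = −(2)(96500)(+2.11) J/mol = −407 kJ/mol.

−407 kJ/mol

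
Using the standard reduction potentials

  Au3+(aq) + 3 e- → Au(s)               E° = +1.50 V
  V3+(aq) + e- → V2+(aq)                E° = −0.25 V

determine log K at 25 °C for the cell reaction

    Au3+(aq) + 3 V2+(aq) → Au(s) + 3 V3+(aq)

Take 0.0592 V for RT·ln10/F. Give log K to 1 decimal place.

log K = 88.7

The Au³⁺/Au couple is reduced (cathode); E°cell = +1.50 − (−0.25) = +1.75 V with n = 3.
At equilibrium E = 0, so log K = nE°cell / 0.0592 = (3)(+1.75) / 0.0592 = 88.7.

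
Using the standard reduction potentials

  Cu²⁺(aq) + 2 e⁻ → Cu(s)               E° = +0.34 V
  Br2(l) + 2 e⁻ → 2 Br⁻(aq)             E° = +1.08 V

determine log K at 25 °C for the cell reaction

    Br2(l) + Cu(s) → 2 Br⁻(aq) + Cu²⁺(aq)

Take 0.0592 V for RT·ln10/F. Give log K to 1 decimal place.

log K = 25.0

The Br₂/Br⁻ couple is reduced (cathode); E°cell = +1.08 − (+0.34) = +0.74 V with n = 2.
At equilibrium E = 0, so log K = nE°cell / 0.0592 = (2)(+0.74) / 0.0592 = 25.0.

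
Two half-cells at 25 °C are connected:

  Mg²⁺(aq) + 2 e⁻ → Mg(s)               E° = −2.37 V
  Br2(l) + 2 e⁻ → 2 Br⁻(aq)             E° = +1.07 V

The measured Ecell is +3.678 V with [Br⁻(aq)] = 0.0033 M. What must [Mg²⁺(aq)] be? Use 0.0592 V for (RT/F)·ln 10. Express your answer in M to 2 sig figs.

0.00084 M

The Br₂/Br⁻ couple has the larger reduction potential, so it is the cathode: E°cell = +1.07 − (−2.37) = +3.44 V and n = 2.
From the Nernst equation, log Q = n(E° − E)/0.0592 = 2·(+3.44 − (+3.678))/0.0592 = −8.041.
For Br2(l) + Mg(s) → 2 Br⁻(aq) + Mg²⁺(aq), the reaction quotient is Q = [Br⁻(aq)]^2·[Mg²⁺(aq)].
Isolating [Mg²⁺(aq)] in Q = 10^{−8.041} yields log [Mg²⁺(aq)] = −3.078, i.e. 0.00084 M.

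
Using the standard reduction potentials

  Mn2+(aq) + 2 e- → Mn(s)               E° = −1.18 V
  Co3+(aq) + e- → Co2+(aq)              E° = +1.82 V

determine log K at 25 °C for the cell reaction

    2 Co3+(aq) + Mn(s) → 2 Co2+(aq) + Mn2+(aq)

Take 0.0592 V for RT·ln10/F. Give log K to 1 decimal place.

The Co³⁺/Co²⁺ couple is reduced (cathode); E°cell = +1.82 − (−1.18) = +3.00 V with n = 2.
At equilibrium E = 0, so log K = nE°cell / 0.0592 = (2)(+3.00) / 0.0592 = 101.4.

log K = 101.4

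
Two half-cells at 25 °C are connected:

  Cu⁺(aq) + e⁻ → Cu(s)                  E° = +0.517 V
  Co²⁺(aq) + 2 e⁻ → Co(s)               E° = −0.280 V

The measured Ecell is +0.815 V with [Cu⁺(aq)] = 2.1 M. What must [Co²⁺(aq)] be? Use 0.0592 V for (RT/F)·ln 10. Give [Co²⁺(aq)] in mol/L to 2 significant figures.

The Cu⁺/Cu couple has the larger reduction potential, so it is the cathode: E°cell = +0.517 − (−0.280) = +0.797 V and n = 2.
Rearranging E = E° − (0.0592/n)·log Q gives log Q = 2(+0.797 − (+0.815))/0.0592 = −0.608.
The balanced reaction is 2 Cu⁺(aq) + Co(s) → 2 Cu(s) + Co²⁺(aq), so Q = [Co²⁺(aq)] / [Cu⁺(aq)]^2.
Isolating [Co²⁺(aq)] in Q = 10^{−0.608} yields log [Co²⁺(aq)] = 0.036, i.e. 1.1 M.

1.1 M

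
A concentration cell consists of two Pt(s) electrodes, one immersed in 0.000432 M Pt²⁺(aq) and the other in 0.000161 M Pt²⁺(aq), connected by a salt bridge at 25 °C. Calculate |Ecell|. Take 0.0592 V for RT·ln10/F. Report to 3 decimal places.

0.013 V

For a concentration cell E°cell = 0, since both electrodes use the same couple.
The compartment with the higher Pt²⁺(aq) concentration (0.000432 M) acts as the cathode; ions are reduced there and produced at the dilute (0.000161 M) anode.
With n = 2, Ecell = −(0.0592/2)·log([dilute]/[conc]) = −(0.0592/2)·log(0.000161/0.000432) = +0.013 V.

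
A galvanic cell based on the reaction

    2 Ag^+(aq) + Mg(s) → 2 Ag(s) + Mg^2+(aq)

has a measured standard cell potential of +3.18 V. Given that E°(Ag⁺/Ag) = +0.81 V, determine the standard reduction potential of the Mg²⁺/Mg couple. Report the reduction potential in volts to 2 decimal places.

−2.37 V

In the reaction as written the Ag⁺/Ag couple is reduced (cathode) and Mg²⁺/Mg is oxidized (anode), so E°cell = E°(Ag⁺/Ag) − E°(Mg²⁺/Mg).
E°(Mg²⁺/Mg) = E°(cathode) − E°cell = +0.81 − (+3.18) = −2.37 V.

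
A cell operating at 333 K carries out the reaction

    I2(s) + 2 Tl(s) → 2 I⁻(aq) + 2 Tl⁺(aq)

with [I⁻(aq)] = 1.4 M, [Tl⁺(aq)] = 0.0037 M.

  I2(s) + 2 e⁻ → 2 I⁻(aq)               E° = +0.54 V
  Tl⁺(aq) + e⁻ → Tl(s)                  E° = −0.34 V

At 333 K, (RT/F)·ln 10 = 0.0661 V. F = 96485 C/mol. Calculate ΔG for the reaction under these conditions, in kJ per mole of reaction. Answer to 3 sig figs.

−199 kJ/mol

E°cell = +0.54 − (−0.34) = +0.88 V; the balanced reaction transfers n = 2 electrons.
Q = [I⁻(aq)]^2·[Tl⁺(aq)]^2 = 2.68×10^−5, so log Q = −4.571 and E = +0.88 − (0.0661/2)(−4.571) = +1.0311 V.
Then ΔG = −nFE = −2 × 96485 × +1.0311 J/mol = −199 kJ/mol.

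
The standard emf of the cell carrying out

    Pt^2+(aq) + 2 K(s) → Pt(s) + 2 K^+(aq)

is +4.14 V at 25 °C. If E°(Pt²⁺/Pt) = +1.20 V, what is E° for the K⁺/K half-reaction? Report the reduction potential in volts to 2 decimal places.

−2.94 V

In the reaction as written the Pt²⁺/Pt couple is reduced (cathode) and K⁺/K is oxidized (anode), so E°cell = E°(Pt²⁺/Pt) − E°(K⁺/K).
E°(K⁺/K) = E°(cathode) − E°cell = +1.20 − (+4.14) = −2.94 V.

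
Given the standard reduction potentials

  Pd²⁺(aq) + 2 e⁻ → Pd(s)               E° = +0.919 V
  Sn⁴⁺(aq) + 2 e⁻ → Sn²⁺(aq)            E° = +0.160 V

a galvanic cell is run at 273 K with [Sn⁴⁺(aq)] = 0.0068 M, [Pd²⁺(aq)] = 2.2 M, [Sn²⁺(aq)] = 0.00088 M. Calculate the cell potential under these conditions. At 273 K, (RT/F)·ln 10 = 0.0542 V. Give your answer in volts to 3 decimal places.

+0.744 V

The Pd²⁺/Pd couple has the more positive E°, so it is the cathode; Sn⁴⁺/Sn²⁺ is the anode.
E°cell = E°cat − E°an = +0.919 − (+0.160) = +0.759 V; n = 2.
For the overall reaction Pd²⁺(aq) + Sn²⁺(aq) → Pd(s) + Sn⁴⁺(aq), Q = [Sn⁴⁺(aq)] / ([Pd²⁺(aq)]·[Sn²⁺(aq)]) = 3.51, giving log Q = 0.546.
E = E° − (0.0542/n)·log Q = +0.759 − (0.0542/2)(0.546) = +0.744 V.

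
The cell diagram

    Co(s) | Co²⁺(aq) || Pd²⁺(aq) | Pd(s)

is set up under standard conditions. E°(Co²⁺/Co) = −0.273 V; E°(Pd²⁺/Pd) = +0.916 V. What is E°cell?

+1.189 V

By convention the left-hand electrode in cell notation is the anode (oxidation) and the right-hand electrode is the cathode (reduction).
E°cell = E°(right) − E°(left) = +0.916 − (−0.273) = +1.189 V.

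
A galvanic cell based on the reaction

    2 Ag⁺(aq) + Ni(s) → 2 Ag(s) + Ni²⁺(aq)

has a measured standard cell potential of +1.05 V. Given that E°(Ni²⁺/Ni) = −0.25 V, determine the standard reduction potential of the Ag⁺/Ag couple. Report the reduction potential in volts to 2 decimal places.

In the reaction as written the Ag⁺/Ag couple is reduced (cathode) and Ni²⁺/Ni is oxidized (anode), so E°cell = E°(Ag⁺/Ag) − E°(Ni²⁺/Ni).
E°(Ag⁺/Ag) = E°cell + E°(anode) = +1.05 + (−0.25) = +0.80 V.

+0.80 V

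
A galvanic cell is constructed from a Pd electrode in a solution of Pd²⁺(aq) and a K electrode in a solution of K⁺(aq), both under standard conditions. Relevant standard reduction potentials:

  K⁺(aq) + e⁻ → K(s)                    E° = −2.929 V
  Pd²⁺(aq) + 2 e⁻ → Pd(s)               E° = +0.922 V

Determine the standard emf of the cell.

+3.851 V

Of the two couples in this cell, the one with the more positive reduction potential is reduced at the cathode: here that is Pd²⁺/Pd (+0.922 V); K⁺/K (−2.929 V) is the anode.
E°cell = E°(cathode) − E°(anode) = +0.922 − (−2.929) = +3.851 V.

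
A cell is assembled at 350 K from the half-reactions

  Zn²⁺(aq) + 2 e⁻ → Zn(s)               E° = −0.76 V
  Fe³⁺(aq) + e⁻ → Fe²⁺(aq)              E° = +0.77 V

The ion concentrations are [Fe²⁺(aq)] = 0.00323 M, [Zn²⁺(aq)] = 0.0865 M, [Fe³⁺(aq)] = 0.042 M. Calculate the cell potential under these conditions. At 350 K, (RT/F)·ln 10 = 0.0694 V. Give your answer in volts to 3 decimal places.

The Fe³⁺/Fe²⁺ couple has the more positive E°, so it is the cathode; Zn²⁺/Zn is the anode.
E°cell = +0.77 − (−0.76) = +1.53 V, with n = 2 electrons transferred.
Balancing gives 2 Fe³⁺(aq) + Zn(s) → 2 Fe²⁺(aq) + Zn²⁺(aq); hence Q = ([Fe²⁺(aq)]^2·[Zn²⁺(aq)]) / [Fe³⁺(aq)]^2 = 0.000512 (log Q = −3.291).
Applying E = E° − (RT ln10/nF)·log Q gives +1.53 − (0.0694/2)(−3.291) = +1.644 V.

+1.644 V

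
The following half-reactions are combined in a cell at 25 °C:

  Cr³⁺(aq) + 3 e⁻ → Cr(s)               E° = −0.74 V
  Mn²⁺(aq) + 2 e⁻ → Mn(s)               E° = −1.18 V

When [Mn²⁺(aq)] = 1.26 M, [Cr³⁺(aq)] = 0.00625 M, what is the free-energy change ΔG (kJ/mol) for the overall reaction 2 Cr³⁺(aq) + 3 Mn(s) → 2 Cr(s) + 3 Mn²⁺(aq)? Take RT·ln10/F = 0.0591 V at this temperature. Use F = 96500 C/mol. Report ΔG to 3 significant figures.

−228 kJ/mol

The standard cell potential is −0.74 − (−1.18) = +0.44 V, with n = 6 electrons in the balanced equation.
Here Q = [Mn²⁺(aq)]^3 / [Cr³⁺(aq)]^2 = 5.12×10^4 (log Q = 4.709), giving E = +0.44 − (0.0591/6)·(4.709) = +0.3936 V.
Finally ΔG = −nFE = −(6)(96500 C/mol)(+0.3936 V) = −228 kJ/mol.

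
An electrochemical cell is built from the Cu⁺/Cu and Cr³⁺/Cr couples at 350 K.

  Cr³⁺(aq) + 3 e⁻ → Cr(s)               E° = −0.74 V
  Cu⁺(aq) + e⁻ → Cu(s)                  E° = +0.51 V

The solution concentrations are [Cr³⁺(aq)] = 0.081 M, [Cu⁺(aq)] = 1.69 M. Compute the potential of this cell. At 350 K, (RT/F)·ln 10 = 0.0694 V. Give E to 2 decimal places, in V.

The Cu⁺/Cu couple has the more positive E°, so it is the cathode; Cr³⁺/Cr is the anode.
E°cell = +0.51 − (−0.74) = +1.25 V, with n = 3 electrons transferred.
Balancing gives 3 Cu⁺(aq) + Cr(s) → 3 Cu(s) + Cr³⁺(aq); hence Q = [Cr³⁺(aq)] / [Cu⁺(aq)]^3 = 0.0168 (log Q = −1.775).
Applying E = E° − (RT ln10/nF)·log Q gives +1.25 − (0.0694/3)(−1.775) = +1.29 V.

+1.29 V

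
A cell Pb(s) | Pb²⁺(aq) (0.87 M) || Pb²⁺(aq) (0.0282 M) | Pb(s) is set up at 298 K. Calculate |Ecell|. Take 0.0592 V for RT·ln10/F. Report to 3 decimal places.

For a concentration cell E°cell = 0, since both electrodes use the same couple.
The compartment with the higher Pb²⁺(aq) concentration (0.87 M) acts as the cathode; ions are reduced there and produced at the dilute (0.0282 M) anode.
With n = 2, Ecell = −(0.0592/2)·log([dilute]/[conc]) = −(0.0592/2)·log(0.0282/0.87) = +0.044 V.

0.044 V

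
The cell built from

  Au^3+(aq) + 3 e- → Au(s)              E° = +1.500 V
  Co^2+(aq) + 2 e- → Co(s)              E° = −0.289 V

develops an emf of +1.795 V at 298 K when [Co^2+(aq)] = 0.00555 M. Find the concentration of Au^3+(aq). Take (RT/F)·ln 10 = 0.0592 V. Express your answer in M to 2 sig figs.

With Au³⁺/Au at the cathode and Co²⁺/Co at the anode, E°cell = +1.500 − (−0.289) = +1.789 V (n = 6).
From the Nernst equation, log Q = n(E° − E)/0.0592 = 6·(+1.789 − (+1.795))/0.0592 = −0.608.
The balanced reaction is 2 Au^3+(aq) + 3 Co(s) → 2 Au(s) + 3 Co^2+(aq), so Q = [Co^2+(aq)]^3 / [Au^3+(aq)]^2.
Solving for the unknown gives log [Au^3+(aq)] = −3.080, so [Au^3+(aq)] ≈ 0.00083 M.

0.00083 M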